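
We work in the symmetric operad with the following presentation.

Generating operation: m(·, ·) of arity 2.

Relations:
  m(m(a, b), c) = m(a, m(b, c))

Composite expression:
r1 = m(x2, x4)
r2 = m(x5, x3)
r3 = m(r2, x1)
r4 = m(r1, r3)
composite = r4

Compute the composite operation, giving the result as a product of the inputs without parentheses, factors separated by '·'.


x2 · x4 · x5 · x3 · x1

Under associativity of m, the answer is the x's in reading order.
m(x2, x4) spells out as x2 · x4
m(x5, x3) spells out as x5 · x3
m(m(x5, x3), x1) spells out as x5 · x3 · x1
m(m(x2, x4), m(m(x5, x3), x1)) spells out as x2 · x4 · x5 · x3 · x1


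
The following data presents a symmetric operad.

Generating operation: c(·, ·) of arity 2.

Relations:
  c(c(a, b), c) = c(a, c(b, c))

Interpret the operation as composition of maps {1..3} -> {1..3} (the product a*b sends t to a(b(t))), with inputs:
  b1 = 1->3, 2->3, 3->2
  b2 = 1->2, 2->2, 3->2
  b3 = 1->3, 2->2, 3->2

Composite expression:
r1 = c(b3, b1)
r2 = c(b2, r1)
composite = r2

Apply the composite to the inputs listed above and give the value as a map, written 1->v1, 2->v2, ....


1->2, 2->2, 3->2


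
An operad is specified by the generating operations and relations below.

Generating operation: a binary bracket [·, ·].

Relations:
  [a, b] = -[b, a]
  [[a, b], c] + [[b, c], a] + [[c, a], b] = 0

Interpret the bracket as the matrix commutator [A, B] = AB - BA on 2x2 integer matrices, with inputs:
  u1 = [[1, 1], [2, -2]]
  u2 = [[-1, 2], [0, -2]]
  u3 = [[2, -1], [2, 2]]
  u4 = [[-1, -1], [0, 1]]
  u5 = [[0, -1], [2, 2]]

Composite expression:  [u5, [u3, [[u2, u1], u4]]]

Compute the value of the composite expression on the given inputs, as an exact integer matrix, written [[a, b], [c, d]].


[[16, 72], [112, -16]]


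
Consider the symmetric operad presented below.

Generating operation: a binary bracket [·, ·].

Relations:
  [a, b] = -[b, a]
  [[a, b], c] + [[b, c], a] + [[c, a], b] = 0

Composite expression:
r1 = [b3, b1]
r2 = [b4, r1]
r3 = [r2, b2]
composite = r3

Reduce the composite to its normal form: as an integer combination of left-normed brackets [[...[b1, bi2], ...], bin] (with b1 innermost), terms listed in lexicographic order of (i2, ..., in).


[[[b1, b3], b4], b2]

Skip Jacobi rewriting: expand, keep b1-initial words, read off terms.
Composite bracket: [[b4, [b3, b1]], b2]
Each bracket splits as ab - ba, giving 8 signed words (2^3 = 8).
Words beginning with b1 determine it all:
  b1b3b4b2 (sign +1) contributes +[[[b1, b3], b4], b2]


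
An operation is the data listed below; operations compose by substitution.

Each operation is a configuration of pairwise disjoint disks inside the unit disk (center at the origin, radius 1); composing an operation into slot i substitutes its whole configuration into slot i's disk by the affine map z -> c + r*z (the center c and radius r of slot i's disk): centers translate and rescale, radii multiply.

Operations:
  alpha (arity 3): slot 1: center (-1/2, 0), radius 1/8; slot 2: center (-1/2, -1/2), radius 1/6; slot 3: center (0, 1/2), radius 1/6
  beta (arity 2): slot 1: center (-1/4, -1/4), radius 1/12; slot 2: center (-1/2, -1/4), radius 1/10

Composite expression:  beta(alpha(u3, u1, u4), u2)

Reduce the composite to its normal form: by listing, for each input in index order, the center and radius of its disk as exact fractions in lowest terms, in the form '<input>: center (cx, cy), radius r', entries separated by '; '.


Nesting under beta composes maps z -> c + r*z down each u-path.
input u3: composing its 2 substitution steps yields center (-7/24, -1/4), radius 1/96
input u1: composing its 2 substitution steps yields center (-7/24, -7/24), radius 1/72
input u4: composing its 2 substitution steps yields center (-1/4, -5/24), radius 1/72
input u2: composing its 1 substitution step yields center (-1/2, -1/4), radius 1/10

u1: center (-7/24, -7/24), radius 1/72; u2: center (-1/2, -1/4), radius 1/10; u3: center (-7/24, -1/4), radius 1/96; u4: center (-1/4, -5/24), radius 1/72


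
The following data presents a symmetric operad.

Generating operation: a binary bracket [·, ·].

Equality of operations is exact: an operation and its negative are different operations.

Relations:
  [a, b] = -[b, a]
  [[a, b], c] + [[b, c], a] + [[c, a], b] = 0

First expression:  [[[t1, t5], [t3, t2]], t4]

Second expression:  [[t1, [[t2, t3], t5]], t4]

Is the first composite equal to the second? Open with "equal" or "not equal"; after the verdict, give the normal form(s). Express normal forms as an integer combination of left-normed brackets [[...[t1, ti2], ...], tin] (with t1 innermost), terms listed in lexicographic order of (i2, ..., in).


not equal; first: -[[[[t1, t5], t2], t3], t4] + [[[[t1, t5], t3], t2], t4]; second: [[[[t1, t2], t3], t5], t4] - [[[[t1, t3], t2], t5], t4] - [[[[t1, t5], t2], t3], t4] + [[[[t1, t5], t3], t2], t4]

In normal form, the first expression is -[[[[t1, t5], t2], t3], t4] + [[[[t1, t5], t3], t2], t4]
In normal form, the second expression is [[[[t1, t2], t3], t5], t4] - [[[[t1, t3], t2], t5], t4] - [[[[t1, t5], t2], t3], t4] + [[[[t1, t5], t3], t2], t4]
No match — not equal.


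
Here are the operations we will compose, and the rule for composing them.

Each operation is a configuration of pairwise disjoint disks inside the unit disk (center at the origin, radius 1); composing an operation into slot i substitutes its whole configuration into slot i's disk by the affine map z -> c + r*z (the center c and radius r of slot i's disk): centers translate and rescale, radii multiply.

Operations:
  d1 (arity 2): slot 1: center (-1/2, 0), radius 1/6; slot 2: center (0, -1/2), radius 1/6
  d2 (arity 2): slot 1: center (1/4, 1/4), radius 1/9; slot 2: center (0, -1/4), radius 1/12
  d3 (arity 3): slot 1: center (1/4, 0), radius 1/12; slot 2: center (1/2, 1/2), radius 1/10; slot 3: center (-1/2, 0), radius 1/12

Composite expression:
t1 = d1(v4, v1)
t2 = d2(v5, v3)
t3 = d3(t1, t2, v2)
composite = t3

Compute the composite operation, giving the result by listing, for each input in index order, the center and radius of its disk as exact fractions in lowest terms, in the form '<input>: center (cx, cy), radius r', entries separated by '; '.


Only the slot chain above each v matters under d3; compose those maps.
v4 passes through 2 substitutions, ending at center (5/24, 0), radius 1/72
v1 passes through 2 substitutions, ending at center (1/4, -1/24), radius 1/72
v5 passes through 2 substitutions, ending at center (21/40, 21/40), radius 1/90
v3 passes through 2 substitutions, ending at center (1/2, 19/40), radius 1/120
v2 passes through 1 substitution, ending at center (-1/2, 0), radius 1/12

v1: center (1/4, -1/24), radius 1/72; v2: center (-1/2, 0), radius 1/12; v3: center (1/2, 19/40), radius 1/120; v4: center (5/24, 0), radius 1/72; v5: center (21/40, 21/40), radius 1/90


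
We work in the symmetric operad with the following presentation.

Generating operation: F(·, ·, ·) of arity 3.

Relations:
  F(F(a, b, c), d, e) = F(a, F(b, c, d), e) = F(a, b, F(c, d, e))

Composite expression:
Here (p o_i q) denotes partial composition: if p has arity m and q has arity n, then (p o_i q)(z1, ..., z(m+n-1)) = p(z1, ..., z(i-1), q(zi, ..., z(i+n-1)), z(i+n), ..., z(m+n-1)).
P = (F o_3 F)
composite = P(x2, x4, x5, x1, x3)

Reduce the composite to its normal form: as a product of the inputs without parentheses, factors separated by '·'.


Under associativity of F, the answer is the x's in reading order.
F(x5, x1, x3) collapses to x5 · x1 · x3
F(x2, x4, F(x5, x1, x3)) collapses to x2 · x4 · x5 · x1 · x3

x2 · x4 · x5 · x1 · x3


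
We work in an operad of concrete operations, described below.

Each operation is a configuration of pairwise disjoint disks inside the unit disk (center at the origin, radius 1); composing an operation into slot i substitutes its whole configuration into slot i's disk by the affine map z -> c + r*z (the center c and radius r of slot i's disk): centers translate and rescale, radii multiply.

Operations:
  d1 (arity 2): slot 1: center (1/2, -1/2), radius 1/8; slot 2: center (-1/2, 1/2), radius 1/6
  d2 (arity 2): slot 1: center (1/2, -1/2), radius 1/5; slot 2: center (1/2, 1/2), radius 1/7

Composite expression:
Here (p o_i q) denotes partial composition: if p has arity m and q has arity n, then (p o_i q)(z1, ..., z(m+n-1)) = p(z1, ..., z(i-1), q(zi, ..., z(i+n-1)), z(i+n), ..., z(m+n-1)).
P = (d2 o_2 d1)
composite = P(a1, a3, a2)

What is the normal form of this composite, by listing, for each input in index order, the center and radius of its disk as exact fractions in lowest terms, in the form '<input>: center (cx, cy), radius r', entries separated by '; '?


a1: center (1/2, -1/2), radius 1/5; a2: center (3/7, 4/7), radius 1/42; a3: center (4/7, 3/7), radius 1/56

Each a-disk chains the slot maps above it in d2; radii multiply.
input a1: composing its 1 substitution step yields center (1/2, -1/2), radius 1/5
input a3: composing its 2 substitution steps yields center (4/7, 3/7), radius 1/56
input a2: composing its 2 substitution steps yields center (3/7, 4/7), radius 1/42


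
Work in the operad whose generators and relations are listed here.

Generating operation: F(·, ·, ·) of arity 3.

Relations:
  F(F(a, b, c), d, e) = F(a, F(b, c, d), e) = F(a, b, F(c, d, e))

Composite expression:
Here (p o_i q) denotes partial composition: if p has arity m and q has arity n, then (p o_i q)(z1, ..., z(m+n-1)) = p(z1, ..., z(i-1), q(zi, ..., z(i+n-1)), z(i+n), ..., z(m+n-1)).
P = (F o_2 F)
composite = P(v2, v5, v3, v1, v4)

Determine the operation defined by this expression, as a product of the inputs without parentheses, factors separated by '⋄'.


v2 ⋄ v5 ⋄ v3 ⋄ v1 ⋄ v4


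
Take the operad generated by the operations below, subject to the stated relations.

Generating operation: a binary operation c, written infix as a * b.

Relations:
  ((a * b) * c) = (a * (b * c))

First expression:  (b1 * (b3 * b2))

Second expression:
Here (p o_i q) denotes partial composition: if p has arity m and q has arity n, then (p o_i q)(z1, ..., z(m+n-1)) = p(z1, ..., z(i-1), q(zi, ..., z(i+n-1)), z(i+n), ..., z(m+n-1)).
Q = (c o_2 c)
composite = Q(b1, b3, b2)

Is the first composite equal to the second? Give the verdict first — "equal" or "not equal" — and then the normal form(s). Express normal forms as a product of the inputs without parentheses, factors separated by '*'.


equal: each reduces to b1 * b3 * b2

Reducing the first expression gives b1 * b3 * b2
Reducing the second expression gives b1 * b3 * b2
Both agree, so they are equal.


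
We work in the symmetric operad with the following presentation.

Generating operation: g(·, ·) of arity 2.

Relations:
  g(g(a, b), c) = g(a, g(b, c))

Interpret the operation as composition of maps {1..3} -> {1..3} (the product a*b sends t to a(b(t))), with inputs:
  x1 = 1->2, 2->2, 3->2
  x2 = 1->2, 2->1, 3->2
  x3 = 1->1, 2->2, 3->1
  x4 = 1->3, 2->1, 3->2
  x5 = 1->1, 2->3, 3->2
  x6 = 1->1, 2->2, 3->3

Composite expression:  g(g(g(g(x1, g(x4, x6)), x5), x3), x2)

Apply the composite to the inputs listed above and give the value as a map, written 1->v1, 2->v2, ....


g(x4, x6) = 1->3, 2->1, 3->2
g(x1, g(x4, x6)) = 1->2, 2->2, 3->2
g(g(x1, g(x4, x6)), x5) = 1->2, 2->2, 3->2
g(g(g(x1, g(x4, x6)), x5), x3) = 1->2, 2->2, 3->2
g(g(g(g(x1, g(x4, x6)), x5), x3), x2) = 1->2, 2->2, 3->2

1->2, 2->2, 3->2


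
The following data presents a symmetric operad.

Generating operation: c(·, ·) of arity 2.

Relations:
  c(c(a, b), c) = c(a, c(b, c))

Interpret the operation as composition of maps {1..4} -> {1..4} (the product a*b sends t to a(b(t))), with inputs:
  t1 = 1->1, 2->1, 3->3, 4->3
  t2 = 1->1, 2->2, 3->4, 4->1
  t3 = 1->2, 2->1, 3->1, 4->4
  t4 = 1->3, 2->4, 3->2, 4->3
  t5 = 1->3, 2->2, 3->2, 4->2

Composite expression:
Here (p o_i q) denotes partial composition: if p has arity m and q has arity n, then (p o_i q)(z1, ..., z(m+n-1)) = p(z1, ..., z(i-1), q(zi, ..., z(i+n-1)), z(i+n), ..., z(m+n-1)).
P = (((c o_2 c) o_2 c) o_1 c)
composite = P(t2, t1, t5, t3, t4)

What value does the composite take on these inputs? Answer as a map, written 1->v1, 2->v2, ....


c(t2, t1) = 1->1, 2->1, 3->4, 4->4
c(t5, t3) = 1->2, 2->3, 3->3, 4->2
c(c(t5, t3), t4) = 1->3, 2->2, 3->3, 4->3
c(c(t2, t1), c(c(t5, t3), t4)) = 1->4, 2->1, 3->4, 4->4

1->4, 2->1, 3->4, 4->4


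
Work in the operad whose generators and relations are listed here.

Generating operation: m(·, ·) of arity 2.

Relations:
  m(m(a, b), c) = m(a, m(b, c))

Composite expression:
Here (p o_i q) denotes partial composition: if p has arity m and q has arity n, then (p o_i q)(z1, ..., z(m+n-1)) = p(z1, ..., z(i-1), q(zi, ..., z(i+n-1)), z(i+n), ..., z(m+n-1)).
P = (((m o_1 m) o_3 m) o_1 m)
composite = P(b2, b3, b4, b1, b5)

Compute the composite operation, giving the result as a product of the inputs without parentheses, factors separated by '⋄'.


The m-tree's shape is irrelevant; the b-reading-order decides.
m(b2, b3) reduces to b2 ⋄ b3
m(m(b2, b3), b4) reduces to b2 ⋄ b3 ⋄ b4
m(b1, b5) reduces to b1 ⋄ b5
m(m(m(b2, b3), b4), m(b1, b5)) reduces to b2 ⋄ b3 ⋄ b4 ⋄ b1 ⋄ b5

b2 ⋄ b3 ⋄ b4 ⋄ b1 ⋄ b5


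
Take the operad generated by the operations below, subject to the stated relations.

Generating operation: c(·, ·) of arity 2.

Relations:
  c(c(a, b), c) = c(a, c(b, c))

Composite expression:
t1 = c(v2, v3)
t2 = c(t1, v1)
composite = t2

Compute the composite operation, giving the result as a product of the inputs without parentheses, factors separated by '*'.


v2 * v3 * v1

The c-tree's shape is irrelevant; the v-reading-order decides.
c(v2, v3) flattens to v2 * v3
c(c(v2, v3), v1) flattens to v2 * v3 * v1


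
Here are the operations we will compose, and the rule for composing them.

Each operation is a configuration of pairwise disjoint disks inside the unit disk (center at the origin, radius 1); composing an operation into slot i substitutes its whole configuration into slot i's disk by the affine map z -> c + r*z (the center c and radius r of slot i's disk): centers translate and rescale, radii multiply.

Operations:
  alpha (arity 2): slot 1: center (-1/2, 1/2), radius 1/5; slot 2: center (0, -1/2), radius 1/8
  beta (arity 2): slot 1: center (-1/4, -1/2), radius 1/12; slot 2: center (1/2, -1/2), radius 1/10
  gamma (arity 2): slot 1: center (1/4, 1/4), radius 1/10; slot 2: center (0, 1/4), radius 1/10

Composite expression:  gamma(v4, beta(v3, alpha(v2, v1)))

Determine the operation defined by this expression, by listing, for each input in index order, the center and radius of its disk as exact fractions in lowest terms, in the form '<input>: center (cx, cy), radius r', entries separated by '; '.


Affine substitution under gamma: radii multiply and v-centers shift.
input v4: composing its 1 substitution step yields center (1/4, 1/4), radius 1/10
input v3: composing its 2 substitution steps yields center (-1/40, 1/5), radius 1/120
input v2: composing its 3 substitution steps yields center (9/200, 41/200), radius 1/500
input v1: composing its 3 substitution steps yields center (1/20, 39/200), radius 1/800

v1: center (1/20, 39/200), radius 1/800; v2: center (9/200, 41/200), radius 1/500; v3: center (-1/40, 1/5), radius 1/120; v4: center (1/4, 1/4), radius 1/10


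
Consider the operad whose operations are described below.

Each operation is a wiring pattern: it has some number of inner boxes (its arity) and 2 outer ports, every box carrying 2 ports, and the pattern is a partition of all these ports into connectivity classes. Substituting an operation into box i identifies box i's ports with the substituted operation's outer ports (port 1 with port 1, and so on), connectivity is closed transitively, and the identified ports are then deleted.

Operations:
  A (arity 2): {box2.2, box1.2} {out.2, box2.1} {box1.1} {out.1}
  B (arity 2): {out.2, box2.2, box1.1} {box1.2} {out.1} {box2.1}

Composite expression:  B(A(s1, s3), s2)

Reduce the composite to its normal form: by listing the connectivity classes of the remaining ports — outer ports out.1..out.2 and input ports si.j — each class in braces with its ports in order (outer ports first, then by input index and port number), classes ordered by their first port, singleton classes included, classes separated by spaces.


{out.1} {out.2, s2.2} {s1.1} {s1.2, s3.2} {s2.1} {s3.1}

Connectivity passes through glued B-boundaries; trace each wire chain.
stage A: inputs (s1, s3), connectivity {out.1} {out.2, s3.1} {s1.1} {s1.2, s3.2}, out.j its boundary
stage B: inputs (s1, s3, s2), connectivity {out.1} {out.2, s2.2} {s1.1} {s1.2, s3.2} {s2.1} {s3.1}, out.j its boundary


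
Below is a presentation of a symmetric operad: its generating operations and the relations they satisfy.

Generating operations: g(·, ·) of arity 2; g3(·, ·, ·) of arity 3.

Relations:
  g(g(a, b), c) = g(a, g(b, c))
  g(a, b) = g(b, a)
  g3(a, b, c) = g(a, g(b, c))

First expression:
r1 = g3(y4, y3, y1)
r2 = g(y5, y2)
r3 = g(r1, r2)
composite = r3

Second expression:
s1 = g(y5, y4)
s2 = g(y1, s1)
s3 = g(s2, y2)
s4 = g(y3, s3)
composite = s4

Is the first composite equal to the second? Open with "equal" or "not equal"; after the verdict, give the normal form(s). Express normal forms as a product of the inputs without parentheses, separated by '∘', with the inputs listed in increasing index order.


Normal form of the first expression: y1 ∘ y2 ∘ y3 ∘ y4 ∘ y5
Normal form of the second expression: y1 ∘ y2 ∘ y3 ∘ y4 ∘ y5
Identical normal forms: equal.

equal — both sides give y1 ∘ y2 ∘ y3 ∘ y4 ∘ y5


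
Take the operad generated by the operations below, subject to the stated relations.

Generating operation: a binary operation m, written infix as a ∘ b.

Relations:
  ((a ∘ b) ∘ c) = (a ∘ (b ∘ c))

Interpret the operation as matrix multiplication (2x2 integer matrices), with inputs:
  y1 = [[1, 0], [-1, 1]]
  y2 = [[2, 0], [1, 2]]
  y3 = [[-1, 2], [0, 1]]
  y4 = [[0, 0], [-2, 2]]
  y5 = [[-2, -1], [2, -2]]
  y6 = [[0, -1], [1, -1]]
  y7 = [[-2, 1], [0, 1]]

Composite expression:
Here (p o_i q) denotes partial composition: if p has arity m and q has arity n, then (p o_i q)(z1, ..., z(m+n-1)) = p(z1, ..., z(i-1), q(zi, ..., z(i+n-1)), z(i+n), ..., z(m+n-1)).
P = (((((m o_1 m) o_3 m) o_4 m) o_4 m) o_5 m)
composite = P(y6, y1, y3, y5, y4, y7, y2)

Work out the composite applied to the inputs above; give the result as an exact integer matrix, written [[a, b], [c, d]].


[[-8, 0], [-32, 0]]

(y6 ∘ y1) = [[1, -1], [2, -1]]
(y4 ∘ y7) = [[0, 0], [4, 0]]
(y5 ∘ (y4 ∘ y7)) = [[-4, 0], [-8, 0]]
((y5 ∘ (y4 ∘ y7)) ∘ y2) = [[-8, 0], [-16, 0]]
(y3 ∘ ((y5 ∘ (y4 ∘ y7)) ∘ y2)) = [[-24, 0], [-16, 0]]
((y6 ∘ y1) ∘ (y3 ∘ ((y5 ∘ (y4 ∘ y7)) ∘ y2))) = [[-8, 0], [-32, 0]]


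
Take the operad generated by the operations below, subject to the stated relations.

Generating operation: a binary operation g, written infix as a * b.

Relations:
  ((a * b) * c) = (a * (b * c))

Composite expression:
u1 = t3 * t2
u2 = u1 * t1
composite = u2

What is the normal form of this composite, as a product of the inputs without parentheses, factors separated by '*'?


t3 * t2 * t1


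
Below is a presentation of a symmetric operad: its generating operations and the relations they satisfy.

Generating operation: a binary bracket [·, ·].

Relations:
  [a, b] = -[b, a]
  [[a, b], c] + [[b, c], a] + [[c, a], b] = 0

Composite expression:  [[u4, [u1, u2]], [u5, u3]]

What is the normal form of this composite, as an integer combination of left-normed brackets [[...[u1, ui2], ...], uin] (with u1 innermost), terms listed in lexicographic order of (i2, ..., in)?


[[[[u1, u2], u4], u3], u5] - [[[[u1, u2], u4], u5], u3]

Antisymmetry and Jacobi reduce to u1-anchored left-normed brackets.
Composite bracket: [[u4, [u1, u2]], [u5, u3]]
Full expansion: 16 signed words from ab - ba (2^4 = 16).
Keep just the words that open with u1:
  the word u1u2u4u3u5 carries sign +1 and contributes +[[[[u1, u2], u4], u3], u5]
  the word u1u2u4u5u3 carries sign -1 and contributes -[[[[u1, u2], u4], u5], u3]


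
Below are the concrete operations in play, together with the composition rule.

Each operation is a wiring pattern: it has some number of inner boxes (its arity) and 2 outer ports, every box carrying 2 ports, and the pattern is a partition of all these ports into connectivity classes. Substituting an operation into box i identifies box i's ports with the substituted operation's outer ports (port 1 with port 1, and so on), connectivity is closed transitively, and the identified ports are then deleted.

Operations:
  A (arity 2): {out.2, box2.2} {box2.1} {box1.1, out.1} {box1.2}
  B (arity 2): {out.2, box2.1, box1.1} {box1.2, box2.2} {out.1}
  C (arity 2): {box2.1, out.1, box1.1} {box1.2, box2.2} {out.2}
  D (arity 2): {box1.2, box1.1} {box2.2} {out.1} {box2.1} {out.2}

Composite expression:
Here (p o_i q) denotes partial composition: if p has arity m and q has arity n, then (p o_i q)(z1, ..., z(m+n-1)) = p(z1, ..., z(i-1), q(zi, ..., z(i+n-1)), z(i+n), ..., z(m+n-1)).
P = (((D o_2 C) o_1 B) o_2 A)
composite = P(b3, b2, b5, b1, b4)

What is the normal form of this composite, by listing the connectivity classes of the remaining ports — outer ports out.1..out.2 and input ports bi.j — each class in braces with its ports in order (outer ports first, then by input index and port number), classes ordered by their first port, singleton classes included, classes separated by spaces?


{out.1} {out.2} {b1.1, b4.1} {b1.2, b4.2} {b2.1, b3.1} {b2.2} {b3.2, b5.2} {b5.1}


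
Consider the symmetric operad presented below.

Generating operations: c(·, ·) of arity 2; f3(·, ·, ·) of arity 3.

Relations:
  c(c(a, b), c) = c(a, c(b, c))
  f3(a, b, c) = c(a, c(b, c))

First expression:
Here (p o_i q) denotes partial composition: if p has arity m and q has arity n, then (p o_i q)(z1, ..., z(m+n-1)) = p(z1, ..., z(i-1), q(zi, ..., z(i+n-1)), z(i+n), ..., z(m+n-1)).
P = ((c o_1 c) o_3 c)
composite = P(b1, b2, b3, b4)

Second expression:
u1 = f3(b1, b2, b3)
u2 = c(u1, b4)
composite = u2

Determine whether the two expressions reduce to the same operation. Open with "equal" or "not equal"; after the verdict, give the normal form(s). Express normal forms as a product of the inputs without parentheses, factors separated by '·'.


equal — both sides give b1 · b2 · b3 · b4


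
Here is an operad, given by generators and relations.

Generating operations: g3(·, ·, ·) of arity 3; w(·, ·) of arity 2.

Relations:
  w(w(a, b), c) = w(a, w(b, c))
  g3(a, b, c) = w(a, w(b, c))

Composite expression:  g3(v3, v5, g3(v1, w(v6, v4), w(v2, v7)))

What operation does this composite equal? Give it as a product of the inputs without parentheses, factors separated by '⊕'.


v3 ⊕ v5 ⊕ v1 ⊕ v6 ⊕ v4 ⊕ v2 ⊕ v7

All parenthesizations of g3 agree; list the v-inputs left to right.
w(v6, v4) reduces to v6 ⊕ v4
w(v2, v7) reduces to v2 ⊕ v7
g3(v1, w(v6, v4), w(v2, v7)) reduces to v1 ⊕ v6 ⊕ v4 ⊕ v2 ⊕ v7
g3(v3, v5, g3(v1, w(v6, v4), w(v2, v7))) reduces to v3 ⊕ v5 ⊕ v1 ⊕ v6 ⊕ v4 ⊕ v2 ⊕ v7


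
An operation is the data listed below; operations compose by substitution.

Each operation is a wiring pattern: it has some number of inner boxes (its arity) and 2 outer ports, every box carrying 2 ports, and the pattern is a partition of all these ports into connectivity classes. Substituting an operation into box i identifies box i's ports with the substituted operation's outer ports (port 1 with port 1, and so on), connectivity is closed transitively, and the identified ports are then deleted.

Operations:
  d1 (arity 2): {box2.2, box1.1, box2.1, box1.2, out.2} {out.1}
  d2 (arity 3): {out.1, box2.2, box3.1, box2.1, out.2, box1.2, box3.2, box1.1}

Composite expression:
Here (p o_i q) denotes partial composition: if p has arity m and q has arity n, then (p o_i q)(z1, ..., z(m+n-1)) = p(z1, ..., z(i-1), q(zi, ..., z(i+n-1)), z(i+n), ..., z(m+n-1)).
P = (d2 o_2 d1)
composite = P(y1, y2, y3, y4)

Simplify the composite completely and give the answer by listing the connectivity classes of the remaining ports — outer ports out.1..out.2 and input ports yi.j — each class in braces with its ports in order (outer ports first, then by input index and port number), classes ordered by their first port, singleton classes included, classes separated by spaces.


After gluing at d2, chains via deleted ports link the y-ports.
stage d1: inputs (y2, y3), connectivity {out.1} {out.2, y2.1, y2.2, y3.1, y3.2}, out.j its boundary
stage d2: inputs (y1, y2, y3, y4), connectivity {out.1, out.2, y1.1, y1.2, y2.1, y2.2, y3.1, y3.2, y4.1, y4.2}, out.j its boundary

{out.1, out.2, y1.1, y1.2, y2.1, y2.2, y3.1, y3.2, y4.1, y4.2}


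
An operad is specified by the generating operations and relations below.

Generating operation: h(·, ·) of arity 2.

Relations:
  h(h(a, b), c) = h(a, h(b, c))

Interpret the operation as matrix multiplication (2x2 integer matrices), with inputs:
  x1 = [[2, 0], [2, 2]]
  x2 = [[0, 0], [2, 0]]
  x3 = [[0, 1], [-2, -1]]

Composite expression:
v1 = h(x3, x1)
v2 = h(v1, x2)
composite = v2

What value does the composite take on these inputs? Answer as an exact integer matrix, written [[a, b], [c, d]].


[[4, 0], [-4, 0]]

h(x3, x1) = [[2, 2], [-6, -2]]
h(h(x3, x1), x2) = [[4, 0], [-4, 0]]


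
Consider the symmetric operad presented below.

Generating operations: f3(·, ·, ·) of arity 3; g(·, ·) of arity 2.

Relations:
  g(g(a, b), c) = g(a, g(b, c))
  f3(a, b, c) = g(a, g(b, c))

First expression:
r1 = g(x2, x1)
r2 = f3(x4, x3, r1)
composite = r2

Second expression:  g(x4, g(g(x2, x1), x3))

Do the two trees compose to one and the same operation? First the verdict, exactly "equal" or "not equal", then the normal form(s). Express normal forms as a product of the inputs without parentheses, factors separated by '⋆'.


not equal; the first gives x4 ⋆ x3 ⋆ x2 ⋆ x1 and the second x4 ⋆ x2 ⋆ x1 ⋆ x3

Reducing the first expression gives x4 ⋆ x3 ⋆ x2 ⋆ x1
Reducing the second expression gives x4 ⋆ x2 ⋆ x1 ⋆ x3
Distinct normal forms: not equal.


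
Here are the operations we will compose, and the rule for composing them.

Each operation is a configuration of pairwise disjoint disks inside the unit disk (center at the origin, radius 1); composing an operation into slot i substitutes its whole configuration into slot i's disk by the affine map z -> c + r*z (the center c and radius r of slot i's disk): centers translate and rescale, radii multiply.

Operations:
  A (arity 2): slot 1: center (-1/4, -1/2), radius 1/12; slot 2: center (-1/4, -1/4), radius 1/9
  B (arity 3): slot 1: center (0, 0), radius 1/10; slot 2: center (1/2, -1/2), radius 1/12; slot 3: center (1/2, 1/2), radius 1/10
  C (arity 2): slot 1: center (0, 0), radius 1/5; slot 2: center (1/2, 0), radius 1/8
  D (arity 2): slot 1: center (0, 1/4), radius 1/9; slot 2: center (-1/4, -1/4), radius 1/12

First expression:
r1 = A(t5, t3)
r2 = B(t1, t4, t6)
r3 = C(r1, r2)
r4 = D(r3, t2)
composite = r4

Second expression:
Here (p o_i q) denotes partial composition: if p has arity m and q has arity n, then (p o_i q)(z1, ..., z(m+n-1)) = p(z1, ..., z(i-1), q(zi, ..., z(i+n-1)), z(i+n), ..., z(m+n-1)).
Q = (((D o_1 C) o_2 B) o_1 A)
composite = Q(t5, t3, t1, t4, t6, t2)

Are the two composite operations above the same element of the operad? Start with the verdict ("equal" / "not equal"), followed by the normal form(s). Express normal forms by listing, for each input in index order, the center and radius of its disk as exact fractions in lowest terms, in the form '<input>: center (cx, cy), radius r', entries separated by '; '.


In normal form, the first expression is t1: center (1/18, 1/4), radius 1/720; t2: center (-1/4, -1/4), radius 1/12; t3: center (-1/180, 11/45), radius 1/405; t4: center (1/16, 35/144), radius 1/864; t5: center (-1/180, 43/180), radius 1/540; t6: center (1/16, 37/144), radius 1/720
In normal form, the second expression is t1: center (1/18, 1/4), radius 1/720; t2: center (-1/4, -1/4), radius 1/12; t3: center (-1/180, 11/45), radius 1/405; t4: center (1/16, 35/144), radius 1/864; t5: center (-1/180, 43/180), radius 1/540; t6: center (1/16, 37/144), radius 1/720
Identical normal forms: equal.

equal: each reduces to t1: center (1/18, 1/4), radius 1/720; t2: center (-1/4, -1/4), radius 1/12; t3: center (-1/180, 11/45), radius 1/405; t4: center (1/16, 35/144), radius 1/864; t5: center (-1/180, 43/180), radius 1/540; t6: center (1/16, 37/144), radius 1/720


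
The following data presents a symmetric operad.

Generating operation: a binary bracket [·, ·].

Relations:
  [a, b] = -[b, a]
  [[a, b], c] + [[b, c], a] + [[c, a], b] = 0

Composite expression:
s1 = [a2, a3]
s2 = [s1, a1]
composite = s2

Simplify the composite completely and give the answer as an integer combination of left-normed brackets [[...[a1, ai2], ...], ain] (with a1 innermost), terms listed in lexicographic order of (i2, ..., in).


-[[a1, a2], a3] + [[a1, a3], a2]

Antisymmetry and Jacobi reduce to a1-anchored left-normed brackets.
Composite bracket: [[a2, a3], a1]
Full expansion: 4 signed words from ab - ba (2^2 = 4).
Collect the words opening with a1:
  from a1a2a3, sign -1: term -[[a1, a2], a3]
  from a1a3a2, sign +1: term +[[a1, a3], a2]


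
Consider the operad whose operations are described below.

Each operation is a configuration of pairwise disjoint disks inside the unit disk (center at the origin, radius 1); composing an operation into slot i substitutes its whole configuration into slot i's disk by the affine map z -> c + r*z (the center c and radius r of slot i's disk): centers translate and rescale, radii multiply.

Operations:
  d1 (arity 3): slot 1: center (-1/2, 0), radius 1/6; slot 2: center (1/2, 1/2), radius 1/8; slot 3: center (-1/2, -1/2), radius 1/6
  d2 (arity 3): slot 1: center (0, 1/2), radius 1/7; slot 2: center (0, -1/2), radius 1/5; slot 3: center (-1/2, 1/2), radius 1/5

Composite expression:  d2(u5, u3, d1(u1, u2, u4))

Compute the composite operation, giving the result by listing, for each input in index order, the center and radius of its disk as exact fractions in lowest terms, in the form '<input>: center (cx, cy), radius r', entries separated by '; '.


u1: center (-3/5, 1/2), radius 1/30; u2: center (-2/5, 3/5), radius 1/40; u3: center (0, -1/2), radius 1/5; u4: center (-3/5, 2/5), radius 1/30; u5: center (0, 1/2), radius 1/7

Only the slot chain above each u matters under d2; compose those maps.
u5 passes through 1 substitution, ending at center (0, 1/2), radius 1/7
u3 passes through 1 substitution, ending at center (0, -1/2), radius 1/5
u1 passes through 2 substitutions, ending at center (-3/5, 1/2), radius 1/30
u2 passes through 2 substitutions, ending at center (-2/5, 3/5), radius 1/40
u4 passes through 2 substitutions, ending at center (-3/5, 2/5), radius 1/30


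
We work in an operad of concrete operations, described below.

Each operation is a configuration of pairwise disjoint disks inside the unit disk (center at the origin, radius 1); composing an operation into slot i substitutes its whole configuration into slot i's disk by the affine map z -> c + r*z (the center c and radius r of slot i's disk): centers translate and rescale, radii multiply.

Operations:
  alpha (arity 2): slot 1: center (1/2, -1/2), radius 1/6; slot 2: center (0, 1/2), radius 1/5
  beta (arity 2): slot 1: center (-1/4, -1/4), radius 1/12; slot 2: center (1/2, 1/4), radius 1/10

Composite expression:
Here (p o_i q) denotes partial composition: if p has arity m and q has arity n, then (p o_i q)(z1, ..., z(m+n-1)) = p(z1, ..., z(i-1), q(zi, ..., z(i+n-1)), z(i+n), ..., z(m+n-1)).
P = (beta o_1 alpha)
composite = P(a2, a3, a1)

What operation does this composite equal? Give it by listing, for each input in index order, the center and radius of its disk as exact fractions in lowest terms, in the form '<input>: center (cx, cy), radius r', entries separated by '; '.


a1: center (1/2, 1/4), radius 1/10; a2: center (-5/24, -7/24), radius 1/72; a3: center (-1/4, -5/24), radius 1/60

Affine substitution under beta: radii multiply and a-centers shift.
input a2: applying the 2 nested substitutions gives center (-5/24, -7/24), radius 1/72
input a3: applying the 2 nested substitutions gives center (-1/4, -5/24), radius 1/60
input a1: applying the 1 nested substitution gives center (1/2, 1/4), radius 1/10


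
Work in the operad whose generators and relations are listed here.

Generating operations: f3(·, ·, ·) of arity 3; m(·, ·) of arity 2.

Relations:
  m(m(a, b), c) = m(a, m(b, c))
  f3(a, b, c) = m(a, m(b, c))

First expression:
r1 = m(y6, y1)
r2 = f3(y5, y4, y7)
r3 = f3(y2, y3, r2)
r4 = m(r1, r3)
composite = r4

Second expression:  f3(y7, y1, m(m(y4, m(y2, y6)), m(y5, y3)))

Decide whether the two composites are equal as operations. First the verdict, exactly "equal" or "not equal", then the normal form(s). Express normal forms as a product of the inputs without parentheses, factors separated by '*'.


not equal — first y6 * y1 * y2 * y3 * y5 * y4 * y7, second y7 * y1 * y4 * y2 * y6 * y5 * y3

The first composite normalizes to y6 * y1 * y2 * y3 * y5 * y4 * y7
The second composite normalizes to y7 * y1 * y4 * y2 * y6 * y5 * y3
No match — not equal.


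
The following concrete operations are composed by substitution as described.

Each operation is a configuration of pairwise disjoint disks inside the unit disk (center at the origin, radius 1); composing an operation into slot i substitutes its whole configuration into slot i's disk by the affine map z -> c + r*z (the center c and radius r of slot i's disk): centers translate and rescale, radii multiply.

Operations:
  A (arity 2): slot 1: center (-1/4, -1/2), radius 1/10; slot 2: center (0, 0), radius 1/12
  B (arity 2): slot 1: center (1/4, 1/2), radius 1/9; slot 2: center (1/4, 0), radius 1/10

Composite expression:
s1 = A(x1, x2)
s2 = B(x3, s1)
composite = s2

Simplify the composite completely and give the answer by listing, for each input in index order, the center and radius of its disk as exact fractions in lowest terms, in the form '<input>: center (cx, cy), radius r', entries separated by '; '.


Nesting under B composes maps z -> c + r*z down each x-path.
x3: after 1 affine step, its disk has center (1/4, 1/2), radius 1/9
x1: after 2 affine steps, its disk has center (9/40, -1/20), radius 1/100
x2: after 2 affine steps, its disk has center (1/4, 0), radius 1/120

x1: center (9/40, -1/20), radius 1/100; x2: center (1/4, 0), radius 1/120; x3: center (1/4, 1/2), radius 1/9


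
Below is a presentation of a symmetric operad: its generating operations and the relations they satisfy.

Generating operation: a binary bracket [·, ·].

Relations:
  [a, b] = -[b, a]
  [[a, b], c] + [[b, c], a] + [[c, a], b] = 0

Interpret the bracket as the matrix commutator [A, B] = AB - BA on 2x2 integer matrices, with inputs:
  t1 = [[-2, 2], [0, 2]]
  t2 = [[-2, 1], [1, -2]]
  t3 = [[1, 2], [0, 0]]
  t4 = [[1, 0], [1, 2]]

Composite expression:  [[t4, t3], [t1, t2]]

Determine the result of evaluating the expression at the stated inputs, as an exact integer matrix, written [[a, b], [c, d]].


[[-4, 24], [20, 4]]

[t4, t3] = [[-2, -2], [1, 2]]
[t1, t2] = [[2, -4], [4, -2]]
[[t4, t3], [t1, t2]] = [[-4, 24], [20, 4]]


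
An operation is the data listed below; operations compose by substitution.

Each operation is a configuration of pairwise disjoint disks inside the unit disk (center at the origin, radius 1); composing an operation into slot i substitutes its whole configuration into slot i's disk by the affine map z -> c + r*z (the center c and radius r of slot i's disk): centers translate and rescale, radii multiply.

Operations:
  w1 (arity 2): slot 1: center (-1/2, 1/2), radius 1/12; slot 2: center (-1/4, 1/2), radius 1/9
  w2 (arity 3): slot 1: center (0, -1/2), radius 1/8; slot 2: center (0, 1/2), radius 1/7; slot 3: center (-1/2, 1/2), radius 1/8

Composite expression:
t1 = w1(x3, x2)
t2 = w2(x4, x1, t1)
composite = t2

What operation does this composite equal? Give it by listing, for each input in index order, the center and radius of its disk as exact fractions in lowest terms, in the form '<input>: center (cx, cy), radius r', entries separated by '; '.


x1: center (0, 1/2), radius 1/7; x2: center (-17/32, 9/16), radius 1/72; x3: center (-9/16, 9/16), radius 1/96; x4: center (0, -1/2), radius 1/8


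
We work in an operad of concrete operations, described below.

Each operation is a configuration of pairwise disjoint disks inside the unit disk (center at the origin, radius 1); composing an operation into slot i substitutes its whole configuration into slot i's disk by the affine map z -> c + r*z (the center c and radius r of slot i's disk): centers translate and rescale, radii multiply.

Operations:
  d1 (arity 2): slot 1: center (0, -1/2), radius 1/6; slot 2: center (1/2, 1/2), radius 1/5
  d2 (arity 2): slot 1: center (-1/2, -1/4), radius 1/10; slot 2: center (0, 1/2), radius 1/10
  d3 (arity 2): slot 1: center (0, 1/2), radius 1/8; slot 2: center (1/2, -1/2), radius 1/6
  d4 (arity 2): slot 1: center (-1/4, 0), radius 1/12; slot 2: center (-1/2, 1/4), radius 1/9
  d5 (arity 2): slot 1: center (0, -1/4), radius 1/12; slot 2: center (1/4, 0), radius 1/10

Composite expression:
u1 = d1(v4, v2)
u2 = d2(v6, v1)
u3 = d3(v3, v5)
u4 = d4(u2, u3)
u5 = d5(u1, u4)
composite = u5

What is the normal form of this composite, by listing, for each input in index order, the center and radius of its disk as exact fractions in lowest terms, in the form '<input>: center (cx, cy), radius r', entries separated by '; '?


Affine substitution under d5: radii multiply and v-centers shift.
tracing v4 down its 2-map path: center (0, -7/24), radius 1/72
tracing v2 down its 2-map path: center (1/24, -5/24), radius 1/60
tracing v6 down its 3-map path: center (53/240, -1/480), radius 1/1200
tracing v1 down its 3-map path: center (9/40, 1/240), radius 1/1200
tracing v3 down its 3-map path: center (1/5, 11/360), radius 1/720
tracing v5 down its 3-map path: center (37/180, 7/360), radius 1/540

v1: center (9/40, 1/240), radius 1/1200; v2: center (1/24, -5/24), radius 1/60; v3: center (1/5, 11/360), radius 1/720; v4: center (0, -7/24), radius 1/72; v5: center (37/180, 7/360), radius 1/540; v6: center (53/240, -1/480), radius 1/1200


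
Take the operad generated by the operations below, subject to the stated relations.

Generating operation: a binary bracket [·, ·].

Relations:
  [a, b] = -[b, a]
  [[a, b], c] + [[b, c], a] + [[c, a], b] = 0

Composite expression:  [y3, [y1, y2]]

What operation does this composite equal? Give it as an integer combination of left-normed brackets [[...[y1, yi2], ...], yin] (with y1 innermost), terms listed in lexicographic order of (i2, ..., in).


-[[y1, y2], y3]


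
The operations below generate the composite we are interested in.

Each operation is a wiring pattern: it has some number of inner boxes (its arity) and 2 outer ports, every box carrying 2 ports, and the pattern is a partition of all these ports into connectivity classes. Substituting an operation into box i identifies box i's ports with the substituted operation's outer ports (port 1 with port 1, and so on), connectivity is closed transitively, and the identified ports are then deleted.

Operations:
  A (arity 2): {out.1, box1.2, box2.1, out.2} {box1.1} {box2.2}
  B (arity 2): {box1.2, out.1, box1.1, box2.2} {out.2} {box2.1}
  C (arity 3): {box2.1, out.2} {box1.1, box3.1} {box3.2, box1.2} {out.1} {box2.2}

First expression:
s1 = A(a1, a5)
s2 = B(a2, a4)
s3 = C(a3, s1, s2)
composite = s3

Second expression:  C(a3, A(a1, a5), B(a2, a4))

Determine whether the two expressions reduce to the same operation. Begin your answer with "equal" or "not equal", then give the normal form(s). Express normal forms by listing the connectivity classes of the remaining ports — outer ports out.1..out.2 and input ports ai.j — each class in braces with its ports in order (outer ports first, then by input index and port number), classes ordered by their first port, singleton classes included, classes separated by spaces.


In normal form, the first expression is {out.1} {out.2, a1.2, a5.1} {a1.1} {a2.1, a2.2, a3.1, a4.2} {a3.2} {a4.1} {a5.2}
In normal form, the second expression is {out.1} {out.2, a1.2, a5.1} {a1.1} {a2.1, a2.2, a3.1, a4.2} {a3.2} {a4.1} {a5.2}
The forms coincide; equal.

equal — both sides give {out.1} {out.2, a1.2, a5.1} {a1.1} {a2.1, a2.2, a3.1, a4.2} {a3.2} {a4.1} {a5.2}
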